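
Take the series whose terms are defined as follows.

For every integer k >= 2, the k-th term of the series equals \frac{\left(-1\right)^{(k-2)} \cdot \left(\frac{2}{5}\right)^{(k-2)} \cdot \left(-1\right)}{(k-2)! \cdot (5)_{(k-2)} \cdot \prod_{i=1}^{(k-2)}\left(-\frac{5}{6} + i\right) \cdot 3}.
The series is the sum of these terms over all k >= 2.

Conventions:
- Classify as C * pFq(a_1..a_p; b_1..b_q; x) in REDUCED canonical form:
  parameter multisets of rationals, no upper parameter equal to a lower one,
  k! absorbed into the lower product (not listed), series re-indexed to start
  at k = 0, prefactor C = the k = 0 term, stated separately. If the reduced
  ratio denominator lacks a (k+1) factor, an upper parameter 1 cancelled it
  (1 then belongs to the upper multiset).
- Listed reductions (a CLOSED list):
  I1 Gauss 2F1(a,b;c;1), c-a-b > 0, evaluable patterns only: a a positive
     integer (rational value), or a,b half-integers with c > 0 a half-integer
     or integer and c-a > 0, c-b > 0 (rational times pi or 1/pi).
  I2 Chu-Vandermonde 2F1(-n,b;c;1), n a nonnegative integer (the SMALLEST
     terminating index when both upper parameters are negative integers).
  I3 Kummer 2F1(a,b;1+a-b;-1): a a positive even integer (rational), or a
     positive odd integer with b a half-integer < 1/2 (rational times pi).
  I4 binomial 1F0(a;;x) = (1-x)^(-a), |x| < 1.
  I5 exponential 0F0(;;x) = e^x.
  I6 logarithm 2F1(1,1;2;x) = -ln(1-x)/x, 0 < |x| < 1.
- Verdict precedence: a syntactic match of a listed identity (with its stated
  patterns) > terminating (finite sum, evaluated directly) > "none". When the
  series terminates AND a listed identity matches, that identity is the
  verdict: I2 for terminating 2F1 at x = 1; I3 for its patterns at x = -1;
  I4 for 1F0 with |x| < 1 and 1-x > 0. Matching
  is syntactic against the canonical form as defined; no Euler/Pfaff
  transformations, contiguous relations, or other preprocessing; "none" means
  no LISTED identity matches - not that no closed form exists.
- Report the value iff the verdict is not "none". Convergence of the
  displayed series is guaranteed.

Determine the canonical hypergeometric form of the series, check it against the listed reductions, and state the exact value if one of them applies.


With C = -\frac{1}{3}: the canonical form is 0F2(-; \frac{1}{6}, 5; -\frac{2}{5}). Verdict: none - this 0F2 at x = -\frac{2}{5} matches no listed pattern, and upper {-} holds no stopper.

The tell: t_0 being -\frac{1}{3}, the constant factors (prefactor -1/3) combine into one prefactor.
Ratio: r(k) = -\frac{2}{5} * 1 / [(k+\frac{1}{6}) (k+5) (k+1)] - rational; roots negated = parameters, x = -\frac{2}{5}, C = -\frac{1}{3}.


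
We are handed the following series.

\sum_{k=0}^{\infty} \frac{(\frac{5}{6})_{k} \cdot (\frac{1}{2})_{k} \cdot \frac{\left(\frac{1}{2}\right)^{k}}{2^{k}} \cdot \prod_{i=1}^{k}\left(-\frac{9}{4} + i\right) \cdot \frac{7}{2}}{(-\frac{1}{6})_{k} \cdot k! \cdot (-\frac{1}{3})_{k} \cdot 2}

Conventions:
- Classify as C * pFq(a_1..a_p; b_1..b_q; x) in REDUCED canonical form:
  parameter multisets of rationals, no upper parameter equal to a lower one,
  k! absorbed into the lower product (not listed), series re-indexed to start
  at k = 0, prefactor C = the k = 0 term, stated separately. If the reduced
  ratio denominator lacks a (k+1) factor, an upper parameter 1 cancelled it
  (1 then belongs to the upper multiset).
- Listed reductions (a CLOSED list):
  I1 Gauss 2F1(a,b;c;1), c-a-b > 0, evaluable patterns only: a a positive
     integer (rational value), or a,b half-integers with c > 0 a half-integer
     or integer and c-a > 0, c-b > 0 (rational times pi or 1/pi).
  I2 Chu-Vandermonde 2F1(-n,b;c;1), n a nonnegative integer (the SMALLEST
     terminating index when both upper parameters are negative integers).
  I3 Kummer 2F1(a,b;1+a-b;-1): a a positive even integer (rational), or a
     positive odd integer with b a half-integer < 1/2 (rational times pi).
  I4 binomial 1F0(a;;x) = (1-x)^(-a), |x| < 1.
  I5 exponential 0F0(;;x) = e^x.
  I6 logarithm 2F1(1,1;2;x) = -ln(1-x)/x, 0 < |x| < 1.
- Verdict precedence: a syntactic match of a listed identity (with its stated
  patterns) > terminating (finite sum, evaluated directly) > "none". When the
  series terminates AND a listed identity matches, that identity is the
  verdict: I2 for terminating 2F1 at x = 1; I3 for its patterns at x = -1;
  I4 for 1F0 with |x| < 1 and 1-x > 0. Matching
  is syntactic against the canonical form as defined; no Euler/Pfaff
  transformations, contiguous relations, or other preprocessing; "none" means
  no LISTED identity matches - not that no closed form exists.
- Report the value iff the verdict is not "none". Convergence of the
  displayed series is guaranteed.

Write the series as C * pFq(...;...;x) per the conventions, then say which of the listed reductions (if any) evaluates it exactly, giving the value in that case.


x = \frac{1}{4} here; the reduced form reads 3F2, upper {-\frac{5}{4}, \frac{1}{2}, \frac{5}{6}}, lower {-\frac{1}{3}, -\frac{1}{6}}, C = \frac{7}{4}. Verdict: none here - no I1-I6 shape fits x = \frac{1}{4} with lower {-\frac{1}{3}, -\frac{1}{6}}.

The tell: with t_0 = \frac{7}{4}, the two k-th powers (C = 7/4) combine into one argument.
Term ratio: r(k) = \frac{1}{4} * (k-\frac{5}{4}) (k+\frac{1}{2}) (k+\frac{5}{6}) / [(k-\frac{1}{3}) (k-\frac{1}{6}) (k+1)] - rational in k. x = \frac{1}{4}; t_0 = \frac{7}{4}; negate the roots.


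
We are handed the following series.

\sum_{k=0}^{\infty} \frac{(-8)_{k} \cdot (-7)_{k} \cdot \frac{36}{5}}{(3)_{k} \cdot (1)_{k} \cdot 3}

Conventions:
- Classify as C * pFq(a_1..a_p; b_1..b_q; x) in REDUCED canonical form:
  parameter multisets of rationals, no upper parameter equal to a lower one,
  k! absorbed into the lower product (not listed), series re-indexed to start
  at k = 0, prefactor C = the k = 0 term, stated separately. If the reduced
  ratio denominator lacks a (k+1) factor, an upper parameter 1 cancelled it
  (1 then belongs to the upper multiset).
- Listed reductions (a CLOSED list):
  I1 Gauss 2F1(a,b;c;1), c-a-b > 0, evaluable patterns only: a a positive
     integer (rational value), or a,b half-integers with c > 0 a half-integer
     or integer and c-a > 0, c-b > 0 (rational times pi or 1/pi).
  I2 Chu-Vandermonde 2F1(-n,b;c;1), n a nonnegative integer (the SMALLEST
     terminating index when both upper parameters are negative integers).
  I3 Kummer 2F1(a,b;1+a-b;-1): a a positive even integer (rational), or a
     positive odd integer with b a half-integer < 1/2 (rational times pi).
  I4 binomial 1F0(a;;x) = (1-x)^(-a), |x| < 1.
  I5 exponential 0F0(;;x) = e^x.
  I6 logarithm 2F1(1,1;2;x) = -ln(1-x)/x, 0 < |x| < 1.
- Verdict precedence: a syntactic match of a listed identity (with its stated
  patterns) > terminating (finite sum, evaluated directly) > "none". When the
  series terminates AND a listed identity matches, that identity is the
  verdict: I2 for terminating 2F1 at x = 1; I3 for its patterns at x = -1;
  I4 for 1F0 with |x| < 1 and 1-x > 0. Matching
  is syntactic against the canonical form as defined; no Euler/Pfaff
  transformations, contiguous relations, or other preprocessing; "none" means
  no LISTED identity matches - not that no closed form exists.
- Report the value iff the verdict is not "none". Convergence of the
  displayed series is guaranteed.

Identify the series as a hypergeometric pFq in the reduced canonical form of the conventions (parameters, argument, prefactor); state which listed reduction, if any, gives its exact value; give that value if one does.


This is \frac{12}{5} * 2F1(-8, -7; 3; 1) in reduced canonical form. Verdict: this is Chu-Vandermonde (I2) (terminating 2F1 at x = 1 with n = 7, b = -8, c = 3). Exact value: \frac{19448}{15}.

First insight: with t_0 = \frac{12}{5}, the constant factors (C = 12/5, x = 1) combine into one prefactor.
Adjacent-term ratio: r(k) = 1 * (k-8) (k-7) / [(k+3) (k+1)] - poly over poly, x = 1 from leading terms; C = \frac{12}{5} at k = 0.


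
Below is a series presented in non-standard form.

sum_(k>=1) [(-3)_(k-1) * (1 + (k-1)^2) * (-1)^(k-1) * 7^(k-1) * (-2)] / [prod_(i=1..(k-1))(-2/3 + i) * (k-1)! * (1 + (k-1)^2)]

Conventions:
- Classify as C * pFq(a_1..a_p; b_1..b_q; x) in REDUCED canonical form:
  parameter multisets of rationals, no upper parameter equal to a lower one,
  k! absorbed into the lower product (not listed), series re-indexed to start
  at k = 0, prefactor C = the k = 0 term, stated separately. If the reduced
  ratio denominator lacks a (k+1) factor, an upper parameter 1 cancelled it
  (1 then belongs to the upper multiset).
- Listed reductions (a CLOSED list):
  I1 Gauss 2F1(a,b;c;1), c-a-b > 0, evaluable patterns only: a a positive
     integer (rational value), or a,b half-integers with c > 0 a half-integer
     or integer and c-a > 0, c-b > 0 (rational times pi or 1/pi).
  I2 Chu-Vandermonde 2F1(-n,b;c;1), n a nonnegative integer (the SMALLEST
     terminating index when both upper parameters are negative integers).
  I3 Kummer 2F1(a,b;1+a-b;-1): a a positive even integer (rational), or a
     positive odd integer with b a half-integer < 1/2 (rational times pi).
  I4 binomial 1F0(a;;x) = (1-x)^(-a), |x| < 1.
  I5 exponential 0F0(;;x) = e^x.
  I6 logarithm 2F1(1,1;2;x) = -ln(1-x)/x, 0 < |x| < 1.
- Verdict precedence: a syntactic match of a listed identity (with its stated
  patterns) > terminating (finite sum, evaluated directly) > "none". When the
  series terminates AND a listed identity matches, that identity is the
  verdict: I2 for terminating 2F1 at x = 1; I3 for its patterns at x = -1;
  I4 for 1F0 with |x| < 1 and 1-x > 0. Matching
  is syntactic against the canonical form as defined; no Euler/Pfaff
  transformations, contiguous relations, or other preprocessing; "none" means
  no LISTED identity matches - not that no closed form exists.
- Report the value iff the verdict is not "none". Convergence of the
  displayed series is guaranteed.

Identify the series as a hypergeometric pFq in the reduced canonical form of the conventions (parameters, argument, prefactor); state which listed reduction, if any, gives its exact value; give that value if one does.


This is -2 * 1F1(-3; 1/3; -7) in reduced canonical form. Verdict: terminating. (-3)_k vanishes past k = 3, leaving a 4-term sum, computed directly. Hence: -1451.

Key observation: t_0 being -2, striking the common factor k^2 + 1 reduces the term (C = -2, x = -7).
Consecutive-term ratio: r(k) = (-7) * (k-3) / [(k+1/3) (k+1)] - rational in k. x = (-7); t_0 = -2; negate the roots.


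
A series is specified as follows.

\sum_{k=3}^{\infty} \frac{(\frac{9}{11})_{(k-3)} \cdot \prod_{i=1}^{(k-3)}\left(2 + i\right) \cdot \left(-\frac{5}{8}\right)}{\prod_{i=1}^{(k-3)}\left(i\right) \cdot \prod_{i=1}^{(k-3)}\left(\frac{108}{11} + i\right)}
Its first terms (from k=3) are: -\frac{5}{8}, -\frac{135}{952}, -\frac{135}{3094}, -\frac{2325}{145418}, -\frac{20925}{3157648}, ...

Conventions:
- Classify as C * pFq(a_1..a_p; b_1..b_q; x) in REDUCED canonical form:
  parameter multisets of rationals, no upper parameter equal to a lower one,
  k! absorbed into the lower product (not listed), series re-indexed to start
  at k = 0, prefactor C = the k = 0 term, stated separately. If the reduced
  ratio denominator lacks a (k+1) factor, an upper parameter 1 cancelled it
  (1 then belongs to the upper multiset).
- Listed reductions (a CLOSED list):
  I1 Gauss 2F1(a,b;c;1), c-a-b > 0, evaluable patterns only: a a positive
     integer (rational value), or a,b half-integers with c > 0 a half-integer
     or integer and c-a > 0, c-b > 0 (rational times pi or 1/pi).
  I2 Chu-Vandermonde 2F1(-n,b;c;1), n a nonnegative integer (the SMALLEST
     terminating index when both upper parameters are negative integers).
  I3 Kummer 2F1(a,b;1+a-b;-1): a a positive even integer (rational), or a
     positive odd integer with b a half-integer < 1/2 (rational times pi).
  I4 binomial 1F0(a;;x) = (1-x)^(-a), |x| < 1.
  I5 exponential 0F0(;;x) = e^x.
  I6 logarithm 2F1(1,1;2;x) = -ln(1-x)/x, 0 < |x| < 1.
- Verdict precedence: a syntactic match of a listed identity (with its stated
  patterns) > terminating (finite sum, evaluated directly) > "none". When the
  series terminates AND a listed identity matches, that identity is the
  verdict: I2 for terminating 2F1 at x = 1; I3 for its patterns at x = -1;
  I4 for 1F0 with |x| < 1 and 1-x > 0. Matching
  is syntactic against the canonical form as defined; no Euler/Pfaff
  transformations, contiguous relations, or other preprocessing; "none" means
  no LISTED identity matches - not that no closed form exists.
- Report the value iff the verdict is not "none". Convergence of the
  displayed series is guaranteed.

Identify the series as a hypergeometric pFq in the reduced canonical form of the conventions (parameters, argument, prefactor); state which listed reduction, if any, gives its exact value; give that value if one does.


The series (x = 1) is 2F1: upper {\frac{9}{11}, 3}, lower {\frac{119}{11}}, prefactor -\frac{5}{8}. Verdict: Gauss's theorem (I1) applies (x = 1: the Gamma ratio telescopes since c-a-b = 7 > 0 and a = 3 in Z>0). Sum: -\frac{62565}{74536}.

First insight: t_0 being -\frac{5}{8}, the lower running product (C = -5/8) is a rising factorial.
Adjacent-term ratio: r(k) = 1 * (k+\frac{9}{11}) (k+3) / [(k+\frac{119}{11}) (k+1)] ; factor over Q: parameters, x = 1, and C = -\frac{5}{8}.


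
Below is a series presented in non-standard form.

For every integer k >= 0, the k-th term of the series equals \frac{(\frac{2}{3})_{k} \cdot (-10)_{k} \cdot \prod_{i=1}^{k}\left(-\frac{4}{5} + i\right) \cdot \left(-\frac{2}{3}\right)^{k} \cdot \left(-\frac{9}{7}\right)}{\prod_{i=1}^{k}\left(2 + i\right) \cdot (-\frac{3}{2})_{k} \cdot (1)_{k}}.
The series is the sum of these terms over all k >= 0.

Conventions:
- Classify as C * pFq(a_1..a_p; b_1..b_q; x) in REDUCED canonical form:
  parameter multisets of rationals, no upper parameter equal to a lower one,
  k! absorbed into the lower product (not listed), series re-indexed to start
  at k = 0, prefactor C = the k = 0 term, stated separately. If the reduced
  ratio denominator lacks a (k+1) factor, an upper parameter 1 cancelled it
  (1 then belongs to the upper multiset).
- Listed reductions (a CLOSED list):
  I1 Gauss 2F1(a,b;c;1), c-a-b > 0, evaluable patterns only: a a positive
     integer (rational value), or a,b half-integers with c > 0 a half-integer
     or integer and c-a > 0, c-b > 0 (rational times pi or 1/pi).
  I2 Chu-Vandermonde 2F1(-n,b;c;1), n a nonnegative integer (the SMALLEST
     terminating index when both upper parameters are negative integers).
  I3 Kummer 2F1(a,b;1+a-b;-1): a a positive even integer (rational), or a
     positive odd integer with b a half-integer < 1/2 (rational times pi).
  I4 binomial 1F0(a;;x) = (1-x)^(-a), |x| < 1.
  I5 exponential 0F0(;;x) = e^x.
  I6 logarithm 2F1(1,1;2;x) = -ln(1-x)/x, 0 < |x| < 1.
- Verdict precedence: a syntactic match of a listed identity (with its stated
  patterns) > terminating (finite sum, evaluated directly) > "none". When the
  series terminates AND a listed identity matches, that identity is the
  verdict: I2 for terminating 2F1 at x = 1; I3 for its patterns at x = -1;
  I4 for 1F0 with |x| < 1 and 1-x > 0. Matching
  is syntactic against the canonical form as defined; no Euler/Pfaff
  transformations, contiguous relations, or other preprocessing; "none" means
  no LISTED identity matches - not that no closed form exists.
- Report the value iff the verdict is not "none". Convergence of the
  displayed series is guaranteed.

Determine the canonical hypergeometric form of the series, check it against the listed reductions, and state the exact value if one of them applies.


x = -\frac{2}{3} here; the reduced form reads 3F2, upper {-10, \frac{1}{5}, \frac{2}{3}}, lower {-\frac{3}{2}, 3}, C = -\frac{9}{7}. Verdict: terminating - the sum ends at index 10 because -10 is a negative integer; exact evaluation follows. Hence: -\frac{8659808580028985753561}{482667664884521484375}.

Key observation: x = -\frac{2}{3} and the running product (prefactor -9/7) telescopes to a rising factorial.
Term ratio: r(k) = -\frac{2}{3} * (k-10) (k+\frac{1}{5}) (k+\frac{2}{3}) / [(k-\frac{3}{2}) (k+3) (k+1)] - poly over poly, x = -\frac{2}{3} from leading terms; C = -\frac{9}{7} at k = 0.


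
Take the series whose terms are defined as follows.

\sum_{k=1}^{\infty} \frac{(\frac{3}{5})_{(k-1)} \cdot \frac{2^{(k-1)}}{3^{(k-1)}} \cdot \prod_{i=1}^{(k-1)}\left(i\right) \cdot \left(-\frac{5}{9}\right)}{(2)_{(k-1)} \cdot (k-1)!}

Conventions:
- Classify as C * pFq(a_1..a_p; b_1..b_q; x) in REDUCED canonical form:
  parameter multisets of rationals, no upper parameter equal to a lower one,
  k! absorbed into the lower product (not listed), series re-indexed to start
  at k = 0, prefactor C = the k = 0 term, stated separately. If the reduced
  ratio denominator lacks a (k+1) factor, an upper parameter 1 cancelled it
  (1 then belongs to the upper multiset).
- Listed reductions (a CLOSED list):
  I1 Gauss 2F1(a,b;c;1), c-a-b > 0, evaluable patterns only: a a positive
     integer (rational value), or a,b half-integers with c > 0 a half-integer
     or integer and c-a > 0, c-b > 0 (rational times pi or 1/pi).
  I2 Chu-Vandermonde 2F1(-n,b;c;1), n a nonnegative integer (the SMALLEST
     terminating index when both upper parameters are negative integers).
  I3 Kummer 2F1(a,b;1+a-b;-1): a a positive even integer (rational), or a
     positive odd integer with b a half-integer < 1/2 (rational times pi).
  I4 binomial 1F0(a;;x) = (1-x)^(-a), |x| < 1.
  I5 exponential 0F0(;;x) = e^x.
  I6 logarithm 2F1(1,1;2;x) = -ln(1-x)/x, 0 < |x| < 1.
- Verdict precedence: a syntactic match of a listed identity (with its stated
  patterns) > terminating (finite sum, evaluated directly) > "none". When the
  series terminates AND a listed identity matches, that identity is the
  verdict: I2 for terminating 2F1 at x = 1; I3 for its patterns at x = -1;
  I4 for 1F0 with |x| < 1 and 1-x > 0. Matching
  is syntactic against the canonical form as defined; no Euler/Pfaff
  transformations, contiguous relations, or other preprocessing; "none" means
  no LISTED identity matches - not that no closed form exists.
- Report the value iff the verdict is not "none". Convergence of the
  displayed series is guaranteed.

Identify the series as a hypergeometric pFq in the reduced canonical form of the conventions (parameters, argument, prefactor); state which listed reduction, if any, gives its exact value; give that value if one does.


With C = -\frac{5}{9}: the canonical form is 2F1(\frac{3}{5}, 1; 2; \frac{2}{3}). Verdict: none - this 2F1 at x = \frac{2}{3} matches no listed pattern, and upper {\frac{3}{5}, 1} holds no stopper.

Key step: t_0 = -\frac{5}{9} here, and the running product (C = -5/9, x = 2/3) telescopes to a rising factorial.
Step ratio: r(k) = \frac{2}{3} * (k+\frac{3}{5}) (k+1) / [(k+2) (k+1)] - poly over poly, x = \frac{2}{3} from leading terms; C = -\frac{5}{9} at k = 0.


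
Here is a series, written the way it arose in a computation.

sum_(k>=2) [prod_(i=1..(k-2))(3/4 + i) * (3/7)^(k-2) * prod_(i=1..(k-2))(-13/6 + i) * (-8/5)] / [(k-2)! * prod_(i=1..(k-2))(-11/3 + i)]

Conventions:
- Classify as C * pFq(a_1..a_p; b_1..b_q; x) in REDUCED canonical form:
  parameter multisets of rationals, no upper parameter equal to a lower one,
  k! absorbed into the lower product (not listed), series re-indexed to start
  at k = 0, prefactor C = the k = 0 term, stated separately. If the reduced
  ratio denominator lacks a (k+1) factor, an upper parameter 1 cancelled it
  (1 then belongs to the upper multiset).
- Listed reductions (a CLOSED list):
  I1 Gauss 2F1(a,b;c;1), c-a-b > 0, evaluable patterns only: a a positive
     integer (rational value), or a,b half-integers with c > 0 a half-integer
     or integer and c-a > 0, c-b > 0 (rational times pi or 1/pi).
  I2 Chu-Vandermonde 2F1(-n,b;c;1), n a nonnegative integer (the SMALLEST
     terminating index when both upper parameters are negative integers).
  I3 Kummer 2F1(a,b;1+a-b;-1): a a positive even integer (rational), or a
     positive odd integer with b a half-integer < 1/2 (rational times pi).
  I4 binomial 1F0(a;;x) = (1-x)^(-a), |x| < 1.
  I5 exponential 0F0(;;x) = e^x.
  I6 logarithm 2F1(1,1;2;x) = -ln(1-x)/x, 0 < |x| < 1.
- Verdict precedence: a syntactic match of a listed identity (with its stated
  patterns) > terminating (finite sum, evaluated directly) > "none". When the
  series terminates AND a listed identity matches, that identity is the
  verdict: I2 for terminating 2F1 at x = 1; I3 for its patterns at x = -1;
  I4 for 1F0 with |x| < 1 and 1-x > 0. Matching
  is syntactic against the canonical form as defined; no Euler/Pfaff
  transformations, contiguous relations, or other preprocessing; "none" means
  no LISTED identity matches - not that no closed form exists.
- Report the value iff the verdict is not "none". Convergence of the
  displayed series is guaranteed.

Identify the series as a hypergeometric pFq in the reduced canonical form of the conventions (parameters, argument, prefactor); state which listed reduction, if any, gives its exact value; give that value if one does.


With C = -8/5: the canonical form is 2F1(-7/6, 7/4; -8/3; 3/7). Verdict: none - this 2F1 at x = 3/7 matches no listed pattern, and upper {-7/6, 7/4} holds no stopper.

Structural cue: x = (3/7) and the running product (C = -8/5, x = 3/7) telescopes to a rising factorial.
Adjacent-term ratio: r(k) = (3/7) * (k-7/6) (k+7/4) / [(k-8/3) (k+1)] ; factor over Q: parameters, x = (3/7), and C = -8/5.


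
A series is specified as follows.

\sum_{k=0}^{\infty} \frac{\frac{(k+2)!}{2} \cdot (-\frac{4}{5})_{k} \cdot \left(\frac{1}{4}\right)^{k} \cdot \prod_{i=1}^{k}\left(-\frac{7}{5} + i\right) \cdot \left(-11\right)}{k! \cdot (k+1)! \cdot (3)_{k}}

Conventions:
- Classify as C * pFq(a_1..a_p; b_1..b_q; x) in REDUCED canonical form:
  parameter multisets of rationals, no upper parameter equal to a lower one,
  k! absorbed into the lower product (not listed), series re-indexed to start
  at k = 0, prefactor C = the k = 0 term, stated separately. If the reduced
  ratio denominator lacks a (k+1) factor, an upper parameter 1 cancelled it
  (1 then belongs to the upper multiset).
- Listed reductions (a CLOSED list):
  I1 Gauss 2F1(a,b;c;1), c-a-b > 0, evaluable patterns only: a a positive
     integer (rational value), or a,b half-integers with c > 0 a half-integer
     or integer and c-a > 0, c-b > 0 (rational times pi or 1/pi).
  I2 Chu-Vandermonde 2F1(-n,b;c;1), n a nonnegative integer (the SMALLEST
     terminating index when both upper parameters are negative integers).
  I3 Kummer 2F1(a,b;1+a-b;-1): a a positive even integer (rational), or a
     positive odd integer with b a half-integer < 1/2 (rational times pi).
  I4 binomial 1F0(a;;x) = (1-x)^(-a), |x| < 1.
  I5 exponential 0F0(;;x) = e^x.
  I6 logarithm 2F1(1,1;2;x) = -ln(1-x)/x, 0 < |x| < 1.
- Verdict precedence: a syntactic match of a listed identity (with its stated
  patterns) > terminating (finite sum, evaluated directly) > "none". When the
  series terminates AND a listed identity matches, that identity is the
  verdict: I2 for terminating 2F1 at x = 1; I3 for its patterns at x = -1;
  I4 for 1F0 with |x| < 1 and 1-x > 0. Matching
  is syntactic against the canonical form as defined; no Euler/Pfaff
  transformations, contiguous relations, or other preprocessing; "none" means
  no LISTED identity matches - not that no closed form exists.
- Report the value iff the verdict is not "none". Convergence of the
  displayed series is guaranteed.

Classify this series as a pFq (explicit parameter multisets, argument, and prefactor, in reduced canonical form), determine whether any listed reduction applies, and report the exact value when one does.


The series (x = \frac{1}{4}) is 2F1: upper {-\frac{4}{5}, -\frac{2}{5}}, lower {2}, prefactor -11. Verdict: none - this 2F1 at x = \frac{1}{4} matches no listed pattern, and upper {-\frac{4}{5}, -\frac{2}{5}} holds no stopper.

Key step: t_0 being -11, the factorial ratio (C = -11, x = 1/4) (k+a-1)!/(a-1)! is a rising factorial (a)_k.
Ratio: r(k) = \frac{1}{4} * (k-\frac{4}{5}) (k-\frac{2}{5}) / [(k+2) (k+1)] - rational in k, leading ratio \frac{1}{4}; with t_0 = -11, classification follows.


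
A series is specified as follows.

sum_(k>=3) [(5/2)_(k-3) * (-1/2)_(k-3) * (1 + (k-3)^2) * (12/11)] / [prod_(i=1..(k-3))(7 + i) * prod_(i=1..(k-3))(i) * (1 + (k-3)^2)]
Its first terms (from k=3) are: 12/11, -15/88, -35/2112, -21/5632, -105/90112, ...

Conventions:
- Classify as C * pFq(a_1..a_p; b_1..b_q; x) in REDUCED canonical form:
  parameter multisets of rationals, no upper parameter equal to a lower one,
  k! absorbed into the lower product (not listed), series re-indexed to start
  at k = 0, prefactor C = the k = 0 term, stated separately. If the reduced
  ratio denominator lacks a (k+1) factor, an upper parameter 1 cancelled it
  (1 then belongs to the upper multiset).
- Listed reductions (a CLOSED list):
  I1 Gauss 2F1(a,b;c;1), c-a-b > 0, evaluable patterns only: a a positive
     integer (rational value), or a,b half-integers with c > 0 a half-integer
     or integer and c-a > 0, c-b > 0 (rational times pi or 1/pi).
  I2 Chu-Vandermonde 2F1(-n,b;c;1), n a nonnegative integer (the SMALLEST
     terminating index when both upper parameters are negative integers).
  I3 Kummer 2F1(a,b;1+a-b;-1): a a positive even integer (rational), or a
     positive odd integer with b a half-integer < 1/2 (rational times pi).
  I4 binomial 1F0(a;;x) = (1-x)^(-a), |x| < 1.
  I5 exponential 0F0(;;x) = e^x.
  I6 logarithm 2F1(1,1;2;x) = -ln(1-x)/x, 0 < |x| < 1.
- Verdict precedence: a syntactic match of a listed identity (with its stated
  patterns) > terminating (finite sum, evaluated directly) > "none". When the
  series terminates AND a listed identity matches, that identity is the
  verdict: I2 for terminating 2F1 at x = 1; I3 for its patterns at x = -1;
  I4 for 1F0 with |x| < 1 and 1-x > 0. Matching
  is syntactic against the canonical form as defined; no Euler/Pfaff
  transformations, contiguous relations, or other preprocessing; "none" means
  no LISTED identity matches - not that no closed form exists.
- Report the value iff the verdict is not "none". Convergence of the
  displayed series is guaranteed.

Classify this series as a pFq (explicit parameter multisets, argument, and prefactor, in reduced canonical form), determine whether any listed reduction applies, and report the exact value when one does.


Canonical form: C = 12/11 times 2F1 with upper {-1/2, 5/2}, lower {8}, x = 1. Verdict: the half-integer Gauss pattern (I1) applies (x = 1; upper {-1/2, 5/2} half-integers, c = 8 in the evaluable pattern). Sum: (4194304/1486485) / pi.

Key step: x = 1 and the product of the first k integers (C = 12/11, x = 1) is k!.
Consecutive-term ratio: r(k) = 1 * (k-1/2) (k+5/2) / [(k+8) (k+1)] - rational in k, leading ratio 1; with t_0 = 12/11, classification follows.


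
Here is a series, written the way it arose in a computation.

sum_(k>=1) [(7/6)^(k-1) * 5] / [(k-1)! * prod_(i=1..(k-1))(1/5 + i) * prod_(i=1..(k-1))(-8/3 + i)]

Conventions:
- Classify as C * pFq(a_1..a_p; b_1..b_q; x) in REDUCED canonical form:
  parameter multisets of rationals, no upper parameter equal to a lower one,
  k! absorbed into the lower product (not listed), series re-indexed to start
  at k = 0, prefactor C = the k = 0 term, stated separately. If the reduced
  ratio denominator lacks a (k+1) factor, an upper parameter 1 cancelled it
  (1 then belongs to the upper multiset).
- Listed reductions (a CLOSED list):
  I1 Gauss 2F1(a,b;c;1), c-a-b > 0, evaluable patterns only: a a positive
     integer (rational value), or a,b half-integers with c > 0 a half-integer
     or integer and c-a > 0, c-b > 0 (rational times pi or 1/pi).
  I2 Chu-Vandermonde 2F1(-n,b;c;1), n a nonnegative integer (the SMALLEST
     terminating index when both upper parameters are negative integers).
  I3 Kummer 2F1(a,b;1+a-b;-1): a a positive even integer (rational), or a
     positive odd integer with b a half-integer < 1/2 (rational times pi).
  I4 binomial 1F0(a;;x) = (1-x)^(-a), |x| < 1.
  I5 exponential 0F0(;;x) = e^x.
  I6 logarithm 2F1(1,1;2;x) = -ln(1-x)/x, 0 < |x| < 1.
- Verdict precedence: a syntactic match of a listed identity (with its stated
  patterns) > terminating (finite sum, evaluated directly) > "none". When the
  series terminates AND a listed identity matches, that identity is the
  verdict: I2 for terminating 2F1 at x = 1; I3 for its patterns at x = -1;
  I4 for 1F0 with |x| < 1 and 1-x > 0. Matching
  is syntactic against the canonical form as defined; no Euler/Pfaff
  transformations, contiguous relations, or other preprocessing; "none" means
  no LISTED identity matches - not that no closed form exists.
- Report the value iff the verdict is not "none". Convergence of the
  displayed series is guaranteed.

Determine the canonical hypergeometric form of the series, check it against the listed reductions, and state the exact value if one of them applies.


x = 7/6 here; the reduced form reads 0F2, upper {-}, lower {-5/3, 6/5}, C = 5. Verdict: none. A 0F2 with upper {-} fits none of I1-I6 at x = 7/6; the sum runs forever.

First insight: x = (7/6) and the lower running product (C = 5) is a rising factorial.
Ratio: r(k) = (7/6) * 1 / [(k-5/3) (k+6/5) (k+1)] - rational in k. x = (7/6); t_0 = 5; negate the roots.


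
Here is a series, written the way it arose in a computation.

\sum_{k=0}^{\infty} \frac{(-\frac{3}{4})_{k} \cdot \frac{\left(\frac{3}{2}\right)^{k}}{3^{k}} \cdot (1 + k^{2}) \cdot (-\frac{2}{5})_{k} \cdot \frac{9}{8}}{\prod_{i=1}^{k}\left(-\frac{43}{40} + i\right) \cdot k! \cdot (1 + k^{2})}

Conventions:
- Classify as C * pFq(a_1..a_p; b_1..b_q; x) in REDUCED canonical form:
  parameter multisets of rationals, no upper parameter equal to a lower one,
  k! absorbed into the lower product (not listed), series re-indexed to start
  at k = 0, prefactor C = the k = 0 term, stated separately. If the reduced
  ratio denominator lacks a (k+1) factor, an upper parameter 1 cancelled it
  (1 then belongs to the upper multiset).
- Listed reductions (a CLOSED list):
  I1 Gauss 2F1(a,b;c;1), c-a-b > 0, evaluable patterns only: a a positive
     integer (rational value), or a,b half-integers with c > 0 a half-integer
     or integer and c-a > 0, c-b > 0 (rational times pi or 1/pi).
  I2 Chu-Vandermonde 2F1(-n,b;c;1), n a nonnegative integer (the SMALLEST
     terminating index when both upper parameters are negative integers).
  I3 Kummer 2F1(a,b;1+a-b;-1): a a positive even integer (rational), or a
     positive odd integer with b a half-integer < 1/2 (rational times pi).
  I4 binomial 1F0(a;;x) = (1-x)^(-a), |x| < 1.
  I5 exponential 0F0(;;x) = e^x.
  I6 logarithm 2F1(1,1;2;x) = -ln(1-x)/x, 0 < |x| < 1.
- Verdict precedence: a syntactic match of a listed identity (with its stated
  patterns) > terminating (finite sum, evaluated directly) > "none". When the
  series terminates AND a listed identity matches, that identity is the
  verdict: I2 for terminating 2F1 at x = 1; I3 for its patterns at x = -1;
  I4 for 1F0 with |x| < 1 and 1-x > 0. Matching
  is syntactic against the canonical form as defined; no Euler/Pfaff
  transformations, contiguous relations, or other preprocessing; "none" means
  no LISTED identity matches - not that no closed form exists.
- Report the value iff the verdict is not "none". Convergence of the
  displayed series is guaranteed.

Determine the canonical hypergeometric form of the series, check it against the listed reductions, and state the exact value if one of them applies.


With C = \frac{9}{8}: the canonical form is 2F1(-\frac{3}{4}, -\frac{2}{5}; -\frac{3}{40}; \frac{1}{2}). Verdict: none - this 2F1 at x = \frac{1}{2} matches no listed pattern, and upper {-\frac{3}{4}, -\frac{2}{5}} holds no stopper.

Key observation: t_0 = \frac{9}{8} here, and the two k-th powers (C = 9/8) combine into one argument.
Ratio: r(k) = \frac{1}{2} * (k-\frac{3}{4}) (k-\frac{2}{5}) / [(k-\frac{3}{40}) (k+1)] - rational in k. x = \frac{1}{2}; t_0 = \frac{9}{8}; negate the roots.


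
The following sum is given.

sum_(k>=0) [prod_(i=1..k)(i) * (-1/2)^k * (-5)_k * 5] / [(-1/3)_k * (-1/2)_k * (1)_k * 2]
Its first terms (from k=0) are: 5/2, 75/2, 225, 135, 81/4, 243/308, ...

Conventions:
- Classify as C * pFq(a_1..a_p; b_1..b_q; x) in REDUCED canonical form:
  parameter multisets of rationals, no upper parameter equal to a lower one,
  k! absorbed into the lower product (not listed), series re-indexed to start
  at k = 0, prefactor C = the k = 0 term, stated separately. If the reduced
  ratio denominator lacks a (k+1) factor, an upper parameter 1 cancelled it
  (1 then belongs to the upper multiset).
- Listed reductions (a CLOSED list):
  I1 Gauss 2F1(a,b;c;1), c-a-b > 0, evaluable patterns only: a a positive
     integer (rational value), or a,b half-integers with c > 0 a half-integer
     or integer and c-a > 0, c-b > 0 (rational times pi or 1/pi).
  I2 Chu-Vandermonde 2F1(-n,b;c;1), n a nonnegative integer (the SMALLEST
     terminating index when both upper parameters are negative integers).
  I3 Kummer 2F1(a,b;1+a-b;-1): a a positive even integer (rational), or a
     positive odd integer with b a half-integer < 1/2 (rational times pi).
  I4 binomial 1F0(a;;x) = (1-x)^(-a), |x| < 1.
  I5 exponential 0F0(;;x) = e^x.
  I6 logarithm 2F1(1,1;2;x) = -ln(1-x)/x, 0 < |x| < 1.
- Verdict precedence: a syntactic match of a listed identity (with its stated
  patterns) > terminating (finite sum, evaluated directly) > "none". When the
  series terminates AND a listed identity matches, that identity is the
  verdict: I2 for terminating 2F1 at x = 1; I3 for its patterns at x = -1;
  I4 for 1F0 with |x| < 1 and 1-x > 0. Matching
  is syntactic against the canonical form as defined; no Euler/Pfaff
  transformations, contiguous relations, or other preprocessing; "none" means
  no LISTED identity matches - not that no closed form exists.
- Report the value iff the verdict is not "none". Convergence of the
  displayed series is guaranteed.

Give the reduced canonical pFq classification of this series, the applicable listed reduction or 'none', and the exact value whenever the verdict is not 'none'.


Reduced: x = -1/2, 2F2, upper = {-5, 1}, lower = {-1/2, -1/3}, C = 5/2. Verdict: terminating. With -5 upstairs the series is a 6-term polynomial sum; evaluated term by term. Hence: 32420/77.

The tell: x = (-1/2) and the constant factors (C = 5/2) combine into one prefactor.
Step ratio: r(k) = (-1/2) * (k-5) (k+1) / [(k-1/2) (k-1/3) (k+1)] - rational in k. x = (-1/2); t_0 = 5/2; negate the roots.


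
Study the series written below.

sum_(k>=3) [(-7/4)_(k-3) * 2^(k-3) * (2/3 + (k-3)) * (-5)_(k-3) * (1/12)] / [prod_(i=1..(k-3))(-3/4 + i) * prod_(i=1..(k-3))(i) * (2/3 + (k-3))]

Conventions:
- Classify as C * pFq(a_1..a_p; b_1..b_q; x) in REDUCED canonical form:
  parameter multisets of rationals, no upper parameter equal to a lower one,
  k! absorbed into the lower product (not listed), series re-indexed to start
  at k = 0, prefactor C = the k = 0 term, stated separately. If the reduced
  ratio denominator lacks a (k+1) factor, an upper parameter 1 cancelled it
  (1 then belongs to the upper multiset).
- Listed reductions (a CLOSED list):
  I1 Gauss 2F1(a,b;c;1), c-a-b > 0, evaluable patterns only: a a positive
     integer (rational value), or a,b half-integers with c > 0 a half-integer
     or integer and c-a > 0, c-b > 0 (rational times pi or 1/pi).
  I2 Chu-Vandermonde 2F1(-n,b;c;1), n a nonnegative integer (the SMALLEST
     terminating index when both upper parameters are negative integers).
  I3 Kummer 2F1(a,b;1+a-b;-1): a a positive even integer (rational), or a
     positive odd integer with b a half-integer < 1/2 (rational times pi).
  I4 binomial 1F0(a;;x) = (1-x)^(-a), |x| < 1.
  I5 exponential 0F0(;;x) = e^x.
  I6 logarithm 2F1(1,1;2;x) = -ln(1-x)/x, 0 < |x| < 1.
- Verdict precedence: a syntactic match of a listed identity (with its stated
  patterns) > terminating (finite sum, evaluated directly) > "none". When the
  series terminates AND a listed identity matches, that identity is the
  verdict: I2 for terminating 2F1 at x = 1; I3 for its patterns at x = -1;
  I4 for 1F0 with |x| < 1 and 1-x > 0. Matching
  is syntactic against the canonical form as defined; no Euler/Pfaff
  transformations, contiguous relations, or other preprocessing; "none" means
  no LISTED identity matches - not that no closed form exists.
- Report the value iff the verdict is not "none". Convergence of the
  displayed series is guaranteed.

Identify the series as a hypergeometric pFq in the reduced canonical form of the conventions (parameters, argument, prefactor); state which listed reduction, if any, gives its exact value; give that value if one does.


The series (x = 2) is 2F1: upper {-5, -7/4}, lower {1/4}, prefactor 1/12. Verdict: terminating (-5 upstairs). 6 nonzero terms in all; added directly. Exact value: 141209/7956.

Key step: with t_0 = 1/12, the lower running product (C = 1/12, x = 2) is a rising factorial.
Adjacent-term ratio: r(k) = 2 * (k-5) (k-7/4) / [(k+1/4) (k+1)] - poly over poly, x = 2 from leading terms; C = 1/12 at k = 0.


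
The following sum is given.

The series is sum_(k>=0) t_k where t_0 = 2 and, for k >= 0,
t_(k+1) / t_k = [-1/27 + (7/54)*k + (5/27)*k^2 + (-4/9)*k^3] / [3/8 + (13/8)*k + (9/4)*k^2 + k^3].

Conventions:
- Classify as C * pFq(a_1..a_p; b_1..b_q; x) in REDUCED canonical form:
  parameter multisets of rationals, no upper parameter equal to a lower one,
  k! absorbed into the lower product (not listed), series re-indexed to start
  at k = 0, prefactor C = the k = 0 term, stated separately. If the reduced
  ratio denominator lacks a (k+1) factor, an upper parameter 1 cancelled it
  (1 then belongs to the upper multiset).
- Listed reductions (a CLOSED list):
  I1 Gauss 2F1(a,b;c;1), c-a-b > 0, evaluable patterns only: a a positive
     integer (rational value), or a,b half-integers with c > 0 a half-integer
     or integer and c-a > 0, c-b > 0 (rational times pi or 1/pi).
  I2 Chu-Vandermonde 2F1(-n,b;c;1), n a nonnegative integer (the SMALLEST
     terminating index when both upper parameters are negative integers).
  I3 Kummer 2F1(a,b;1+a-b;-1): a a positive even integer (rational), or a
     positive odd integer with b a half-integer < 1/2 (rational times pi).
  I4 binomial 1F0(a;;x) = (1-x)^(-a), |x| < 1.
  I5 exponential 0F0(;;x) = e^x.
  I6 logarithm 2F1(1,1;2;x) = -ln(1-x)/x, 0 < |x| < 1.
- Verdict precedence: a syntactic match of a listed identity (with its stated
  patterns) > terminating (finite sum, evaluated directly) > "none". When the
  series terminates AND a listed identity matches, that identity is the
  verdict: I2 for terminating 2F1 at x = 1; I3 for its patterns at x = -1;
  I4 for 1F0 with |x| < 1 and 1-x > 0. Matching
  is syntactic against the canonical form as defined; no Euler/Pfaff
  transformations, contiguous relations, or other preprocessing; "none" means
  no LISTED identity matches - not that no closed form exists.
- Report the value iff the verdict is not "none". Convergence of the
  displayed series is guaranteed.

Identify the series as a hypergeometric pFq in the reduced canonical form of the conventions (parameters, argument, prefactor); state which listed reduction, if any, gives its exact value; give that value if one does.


Classification (C = 2): 2F1 with upper {-2/3, -1/4}, lower {3/4}, argument x = -4/9. Verdict: none. No listed pattern accepts 2F1(-2/3, -1/4; 3/4; -4/9).

Structural cue: from the first term 2: the ratio is unreduced: k + 1/2 divides both sides (prefactor 2).
Adjacent-term ratio: r(k) = (-4/9) * (k-2/3) (k-1/4) / [(k+3/4) (k+1)] - rational in k, leading ratio (-4/9); with t_0 = 2, classification follows.


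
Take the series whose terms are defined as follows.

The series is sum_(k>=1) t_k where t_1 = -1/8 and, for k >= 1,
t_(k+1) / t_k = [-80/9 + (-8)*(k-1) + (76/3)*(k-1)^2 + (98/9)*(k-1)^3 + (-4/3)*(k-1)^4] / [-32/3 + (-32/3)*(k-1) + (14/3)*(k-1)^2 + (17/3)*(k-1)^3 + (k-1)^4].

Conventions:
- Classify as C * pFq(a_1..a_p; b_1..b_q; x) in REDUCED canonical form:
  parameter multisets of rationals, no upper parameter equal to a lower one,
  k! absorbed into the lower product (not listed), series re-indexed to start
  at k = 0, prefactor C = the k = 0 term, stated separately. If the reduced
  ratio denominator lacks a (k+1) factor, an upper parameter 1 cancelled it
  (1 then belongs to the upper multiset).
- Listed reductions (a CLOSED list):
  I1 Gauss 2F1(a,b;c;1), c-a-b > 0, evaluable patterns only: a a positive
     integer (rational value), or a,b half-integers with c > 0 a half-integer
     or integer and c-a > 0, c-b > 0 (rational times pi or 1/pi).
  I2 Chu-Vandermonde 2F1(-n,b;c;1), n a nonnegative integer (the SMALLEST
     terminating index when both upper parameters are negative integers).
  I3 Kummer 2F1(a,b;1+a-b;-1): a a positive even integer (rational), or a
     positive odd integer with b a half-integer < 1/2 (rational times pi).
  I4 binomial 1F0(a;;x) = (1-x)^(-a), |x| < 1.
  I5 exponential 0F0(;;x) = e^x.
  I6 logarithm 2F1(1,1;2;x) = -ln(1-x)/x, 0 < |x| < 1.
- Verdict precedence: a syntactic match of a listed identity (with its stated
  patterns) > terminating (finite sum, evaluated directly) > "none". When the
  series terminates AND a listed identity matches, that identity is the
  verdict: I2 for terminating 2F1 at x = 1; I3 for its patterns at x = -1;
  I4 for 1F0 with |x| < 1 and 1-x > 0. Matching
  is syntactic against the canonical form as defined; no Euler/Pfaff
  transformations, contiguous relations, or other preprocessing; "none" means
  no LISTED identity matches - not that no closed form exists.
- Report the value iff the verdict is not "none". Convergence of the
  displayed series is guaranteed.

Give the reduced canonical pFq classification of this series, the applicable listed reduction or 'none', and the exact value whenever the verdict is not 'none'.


First insight: t_0 being -1/8, factor the ratio over Q (prefactor -1/8): negated roots = parameters.
Consecutive-term ratio: r(k) = (-4/3) * (k-10) (k-2/3) (k+1/2) / [(k-4/3) (k+4) (k+1)] - rational in k. x = (-4/3); t_0 = -1/8; negate the roots.

x = -4/3 here; the reduced form reads 3F2, upper {-10, -2/3, 1/2}, lower {-4/3, 4}, C = -1/8. Verdict: terminating at k = 10: the factor (-10)_k kills every later term; summing the 11 survivors is exact. Sum: 1002349175/253969749.
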